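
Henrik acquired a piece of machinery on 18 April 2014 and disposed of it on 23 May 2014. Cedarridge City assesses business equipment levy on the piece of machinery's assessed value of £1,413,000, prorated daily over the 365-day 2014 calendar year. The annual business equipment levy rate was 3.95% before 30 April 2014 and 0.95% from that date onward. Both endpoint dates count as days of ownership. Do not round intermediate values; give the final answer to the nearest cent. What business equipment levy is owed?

£2,717.61

18 April – 29 April 2014: 12 days at 3.95% → £1,413,000 × 3.95% × 12/365 = £1,834.9644
30 April – 23 May 2014: 24 days at 0.95% → £1,413,000 × 0.95% × 24/365 = £882.6411
Total = £2,717.6055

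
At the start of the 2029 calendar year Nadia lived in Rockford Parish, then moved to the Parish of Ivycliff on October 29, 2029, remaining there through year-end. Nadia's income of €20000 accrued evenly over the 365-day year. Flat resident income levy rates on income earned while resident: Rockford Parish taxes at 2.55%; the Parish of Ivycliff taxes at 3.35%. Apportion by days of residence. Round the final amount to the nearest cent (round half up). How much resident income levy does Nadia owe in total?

Rockford Parish, January 1 – October 28, 2029: 301 days → €20000 × 2.55% × 301/365 = €420.5753
The Parish of Ivycliff, October 29 – December 31, 2029: 64 days → €20000 × 3.35% × 64/365 = €117.4795
Total = €538.0548

€538.05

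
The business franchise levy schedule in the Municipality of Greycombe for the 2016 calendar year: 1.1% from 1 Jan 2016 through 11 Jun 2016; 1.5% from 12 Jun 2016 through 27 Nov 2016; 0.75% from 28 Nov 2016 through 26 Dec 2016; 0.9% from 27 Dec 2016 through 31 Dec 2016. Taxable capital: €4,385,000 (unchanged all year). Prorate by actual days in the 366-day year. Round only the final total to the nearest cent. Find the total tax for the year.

1 Jan – 11 Jun 2016: 163 days at 1.1% → €4,385,000 × 1.1% × 163/366 = €21,481.7077
12 Jun – 27 Nov 2016: 169 days at 1.5% → €4,385,000 × 1.5% × 169/366 = €30,371.5164
28 Nov – 26 Dec 2016: 29 days at 0.75% → €4,385,000 × 0.75% × 29/366 = €2,605.8402
27 Dec – 31 Dec 2016: 5 days at 0.9% → €4,385,000 × 0.9% × 5/366 = €539.1393
Total = €54,998.2036

€54,998.20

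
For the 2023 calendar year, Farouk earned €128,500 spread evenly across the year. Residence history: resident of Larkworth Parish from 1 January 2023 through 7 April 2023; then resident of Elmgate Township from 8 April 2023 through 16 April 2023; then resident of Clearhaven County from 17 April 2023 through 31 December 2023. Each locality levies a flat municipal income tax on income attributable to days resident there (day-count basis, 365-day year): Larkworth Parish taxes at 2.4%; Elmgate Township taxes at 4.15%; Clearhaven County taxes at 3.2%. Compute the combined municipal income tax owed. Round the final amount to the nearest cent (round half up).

Larkworth Parish, 1 January – 7 April 2023: 97 days → €128,500 × 2.4% × 97/365 = €819.5836
Elmgate Township, 8 April – 16 April 2023: 9 days → €128,500 × 4.15% × 9/365 = €131.4925
Clearhaven County, 17 April – 31 December 2023: 259 days → €128,500 × 3.2% × 259/365 = €2,917.8301
Total = €3,868.9062

€3,868.91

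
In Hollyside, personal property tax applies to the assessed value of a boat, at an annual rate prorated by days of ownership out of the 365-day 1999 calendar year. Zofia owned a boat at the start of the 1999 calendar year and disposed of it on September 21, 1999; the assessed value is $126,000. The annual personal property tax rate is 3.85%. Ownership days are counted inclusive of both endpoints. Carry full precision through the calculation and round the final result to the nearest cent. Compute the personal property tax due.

$3,508.67

Days held (January 1 – September 21, 1999): 264 out of 365
Tax = $126,000 × 3.85% × 264/365 = $3,508.6685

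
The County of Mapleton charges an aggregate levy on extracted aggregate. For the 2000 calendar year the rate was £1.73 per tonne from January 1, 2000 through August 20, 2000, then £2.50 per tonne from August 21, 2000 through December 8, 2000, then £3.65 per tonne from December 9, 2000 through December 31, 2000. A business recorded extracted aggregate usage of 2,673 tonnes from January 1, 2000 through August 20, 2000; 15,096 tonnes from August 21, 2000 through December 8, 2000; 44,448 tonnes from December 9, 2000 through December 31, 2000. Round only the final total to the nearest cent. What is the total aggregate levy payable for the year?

£204,599.49

January 1 – August 20, 2000: 2,673 tonnes at £1.73/tonne → £4,624.29
August 21 – December 8, 2000: 15,096 tonnes at £2.50/tonne → £37,740.00
December 9 – December 31, 2000: 44,448 tonnes at £3.65/tonne → £162,235.20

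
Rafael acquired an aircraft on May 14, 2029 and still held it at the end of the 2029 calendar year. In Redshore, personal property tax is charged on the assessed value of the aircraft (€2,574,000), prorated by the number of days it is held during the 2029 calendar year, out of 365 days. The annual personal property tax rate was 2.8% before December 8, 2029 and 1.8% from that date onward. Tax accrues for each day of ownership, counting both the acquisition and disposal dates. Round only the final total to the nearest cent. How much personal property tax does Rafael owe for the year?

May 14 – December 7, 2029: 208 days at 2.8% → €2,574,000 × 2.8% × 208/365 = €41,071.1671
December 8 – December 31, 2029: 24 days at 1.8% → €2,574,000 × 1.8% × 24/365 = €3,046.4877
Total = €44,117.6548

€44,117.65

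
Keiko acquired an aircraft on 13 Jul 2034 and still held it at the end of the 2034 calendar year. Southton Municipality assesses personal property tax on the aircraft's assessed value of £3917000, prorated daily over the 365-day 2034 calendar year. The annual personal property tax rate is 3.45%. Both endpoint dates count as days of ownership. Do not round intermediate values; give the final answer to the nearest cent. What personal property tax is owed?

£63680.76

Days held (13 Jul – 31 Dec 2034): 172 out of 365
Tax = £3917000 × 3.45% × 172/365 = £63680.7616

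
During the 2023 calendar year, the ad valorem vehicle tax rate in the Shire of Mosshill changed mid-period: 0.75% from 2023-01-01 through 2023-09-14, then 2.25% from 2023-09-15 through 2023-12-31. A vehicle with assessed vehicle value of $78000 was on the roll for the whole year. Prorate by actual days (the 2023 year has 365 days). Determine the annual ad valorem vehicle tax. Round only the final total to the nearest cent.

$931.19

2023-01-01 to 2023-09-14: 257 days at 0.75% → $78000 × 0.75% × 257/365 = $411.9041
2023-09-15 to 2023-12-31: 108 days at 2.25% → $78000 × 2.25% × 108/365 = $519.2877
Total = $931.1918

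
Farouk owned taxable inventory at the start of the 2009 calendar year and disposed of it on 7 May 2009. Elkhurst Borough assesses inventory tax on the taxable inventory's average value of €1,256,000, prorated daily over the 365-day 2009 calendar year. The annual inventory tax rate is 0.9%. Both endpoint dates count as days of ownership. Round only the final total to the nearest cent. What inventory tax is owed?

Days held (1 Jan – 7 May 2009): 127 out of 365
Tax = €1,256,000 × 0.9% × 127/365 = €3,933.1726

€3,933.17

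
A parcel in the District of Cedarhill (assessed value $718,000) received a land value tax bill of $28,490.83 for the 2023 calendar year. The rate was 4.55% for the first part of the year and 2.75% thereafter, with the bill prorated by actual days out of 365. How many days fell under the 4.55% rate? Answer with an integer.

247 days

Let d = days at the first rate; then 365 − d days at the second rate.
$718,000 × [4.55%·d + 2.75%·(365−d)] / 365 = $28,490.83
Solving gives d = 247, so the new rate took effect on 5 Sep 2023.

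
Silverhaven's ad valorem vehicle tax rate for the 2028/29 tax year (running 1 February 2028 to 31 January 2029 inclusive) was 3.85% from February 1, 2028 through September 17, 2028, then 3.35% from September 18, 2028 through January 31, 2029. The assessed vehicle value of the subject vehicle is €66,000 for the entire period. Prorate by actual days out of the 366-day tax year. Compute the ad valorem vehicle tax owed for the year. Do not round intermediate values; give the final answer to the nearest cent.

February 1 – September 17, 2028: 230 days at 3.85% → €66,000 × 3.85% × 230/366 = €1,596.8033
September 18, 2028 – January 31, 2029: 136 days at 3.35% → €66,000 × 3.35% × 136/366 = €821.5738
Total = €2,418.3770

€2,418.38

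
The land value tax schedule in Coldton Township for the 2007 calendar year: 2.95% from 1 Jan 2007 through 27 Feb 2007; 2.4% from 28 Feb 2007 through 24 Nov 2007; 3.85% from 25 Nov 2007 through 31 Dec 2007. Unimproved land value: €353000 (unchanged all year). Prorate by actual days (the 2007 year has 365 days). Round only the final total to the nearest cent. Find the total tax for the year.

1 Jan – 27 Feb 2007: 58 days at 2.95% → €353000 × 2.95% × 58/365 = €1654.7479
28 Feb – 24 Nov 2007: 270 days at 2.4% → €353000 × 2.4% × 270/365 = €6266.9589
25 Nov – 31 Dec 2007: 37 days at 3.85% → €353000 × 3.85% × 37/365 = €1377.6671
Total = €9299.3740

€9299.37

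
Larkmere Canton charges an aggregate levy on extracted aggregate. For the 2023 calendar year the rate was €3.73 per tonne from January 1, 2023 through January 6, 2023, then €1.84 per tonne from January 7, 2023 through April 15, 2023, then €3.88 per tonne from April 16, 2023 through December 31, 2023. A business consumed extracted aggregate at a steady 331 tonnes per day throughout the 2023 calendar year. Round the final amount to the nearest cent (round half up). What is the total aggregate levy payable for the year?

€401615.54

January 1 – January 6, 2023: 6 days × 331 tonnes/day = 1,986 tonnes at €3.73/tonne → €7407.78
January 7 – April 15, 2023: 99 days × 331 tonnes/day = 32,769 tonnes at €1.84/tonne → €60294.96
April 16 – December 31, 2023: 260 days × 331 tonnes/day = 86,060 tonnes at €3.88/tonne → €333912.80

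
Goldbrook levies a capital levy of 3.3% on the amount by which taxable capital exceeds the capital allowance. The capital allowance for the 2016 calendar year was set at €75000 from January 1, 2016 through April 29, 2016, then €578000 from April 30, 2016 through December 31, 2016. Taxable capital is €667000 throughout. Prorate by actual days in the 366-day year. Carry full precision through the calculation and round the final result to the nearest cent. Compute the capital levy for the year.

€8379.30

January 1 – April 29, 2016: 120 days, exemption €75000 → (€667000 − €75000) × 3.3% × 120/366 = €6405.2459
April 30 – December 31, 2016: 246 days, exemption €578000 → (€667000 − €578000) × 3.3% × 246/366 = €1974.0492
Total = €8379.2951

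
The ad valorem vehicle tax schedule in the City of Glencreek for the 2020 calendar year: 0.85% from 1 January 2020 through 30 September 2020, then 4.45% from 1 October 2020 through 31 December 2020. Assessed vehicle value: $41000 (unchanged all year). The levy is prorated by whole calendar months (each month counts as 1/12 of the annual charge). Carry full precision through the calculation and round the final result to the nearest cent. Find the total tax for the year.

$717.50

1 January – 30 September 2020: 9 months at 0.85% → $41000 × 0.85% × 9/12 = $261.3750
1 October – 31 December 2020: 3 months at 4.45% → $41000 × 4.45% × 3/12 = $456.1250
Total = $717.5000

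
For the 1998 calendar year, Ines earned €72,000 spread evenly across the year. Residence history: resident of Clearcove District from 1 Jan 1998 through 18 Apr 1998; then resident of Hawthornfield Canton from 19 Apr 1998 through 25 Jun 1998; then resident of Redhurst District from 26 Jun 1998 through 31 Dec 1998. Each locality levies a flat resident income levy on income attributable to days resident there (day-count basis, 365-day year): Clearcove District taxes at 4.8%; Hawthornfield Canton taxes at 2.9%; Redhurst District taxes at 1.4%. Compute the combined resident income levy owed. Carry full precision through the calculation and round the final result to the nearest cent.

Clearcove District, 1 Jan – 18 Apr 1998: 108 days → €72,000 × 4.8% × 108/365 = €1,022.5973
Hawthornfield Canton, 19 Apr – 25 Jun 1998: 68 days → €72,000 × 2.9% × 68/365 = €388.9973
Redhurst District, 26 Jun – 31 Dec 1998: 189 days → €72,000 × 1.4% × 189/365 = €521.9507
Total = €1,933.5452

€1,933.55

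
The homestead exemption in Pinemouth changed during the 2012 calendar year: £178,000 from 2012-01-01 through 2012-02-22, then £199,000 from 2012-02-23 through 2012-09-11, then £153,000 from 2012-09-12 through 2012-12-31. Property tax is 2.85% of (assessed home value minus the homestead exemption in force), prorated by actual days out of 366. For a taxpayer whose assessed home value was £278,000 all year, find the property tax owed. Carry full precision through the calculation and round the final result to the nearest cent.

£2,735.77

2012-01-01 to 2012-02-22: 53 days, exemption £178,000 → (£278,000 − £178,000) × 2.85% × 53/366 = £412.7049
2012-02-23 to 2012-09-11: 202 days, exemption £199,000 → (£278,000 − £199,000) × 2.85% × 202/366 = £1,242.6311
2012-09-12 to 2012-12-31: 111 days, exemption £153,000 → (£278,000 − £153,000) × 2.85% × 111/366 = £1,080.4303
Total = £2,735.7664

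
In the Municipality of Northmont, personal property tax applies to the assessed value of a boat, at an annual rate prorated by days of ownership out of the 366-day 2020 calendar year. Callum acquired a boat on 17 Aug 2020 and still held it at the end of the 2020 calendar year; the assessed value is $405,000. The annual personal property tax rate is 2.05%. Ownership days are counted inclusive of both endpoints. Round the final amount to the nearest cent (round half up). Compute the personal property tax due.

Days held (17 Aug – 31 Dec 2020): 137 out of 366
Tax = $405,000 × 2.05% × 137/366 = $3,107.7664

$3,107.77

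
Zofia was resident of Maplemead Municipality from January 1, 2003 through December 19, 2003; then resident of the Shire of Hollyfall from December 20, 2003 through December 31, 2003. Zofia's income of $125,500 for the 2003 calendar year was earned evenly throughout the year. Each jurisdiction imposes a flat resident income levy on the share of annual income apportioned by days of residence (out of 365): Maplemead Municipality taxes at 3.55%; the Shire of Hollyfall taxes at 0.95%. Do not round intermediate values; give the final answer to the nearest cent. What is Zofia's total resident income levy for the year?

$4,347.97

Maplemead Municipality, January 1 – December 19, 2003: 353 days → $125,500 × 3.55% × 353/365 = $4,308.7760
The Shire of Hollyfall, December 20 – December 31, 2003: 12 days → $125,500 × 0.95% × 12/365 = $39.1973
Total = $4,347.9733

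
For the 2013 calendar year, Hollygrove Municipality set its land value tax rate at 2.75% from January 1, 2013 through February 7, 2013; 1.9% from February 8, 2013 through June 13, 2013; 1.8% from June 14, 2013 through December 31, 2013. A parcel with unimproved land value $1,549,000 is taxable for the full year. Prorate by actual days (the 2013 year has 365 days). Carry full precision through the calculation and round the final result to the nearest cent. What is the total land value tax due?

January 1 – February 7, 2013: 38 days at 2.75% → $1,549,000 × 2.75% × 38/365 = $4,434.8082
February 8 – June 13, 2013: 126 days at 1.9% → $1,549,000 × 1.9% × 126/365 = $10,159.7425
June 14 – December 31, 2013: 201 days at 1.8% → $1,549,000 × 1.8% × 201/365 = $15,354.1973
Total = $29,948.7479

$29,948.75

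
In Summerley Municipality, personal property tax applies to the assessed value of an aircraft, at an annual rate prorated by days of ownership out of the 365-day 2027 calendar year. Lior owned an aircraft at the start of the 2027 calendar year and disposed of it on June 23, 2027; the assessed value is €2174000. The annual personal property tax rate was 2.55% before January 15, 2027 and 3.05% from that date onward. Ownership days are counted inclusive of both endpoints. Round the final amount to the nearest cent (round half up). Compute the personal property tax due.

€31192.43

January 1 – January 14, 2027: 14 days at 2.55% → €2174000 × 2.55% × 14/365 = €2126.3507
January 15 – June 23, 2027: 160 days at 3.05% → €2174000 × 3.05% × 160/365 = €29066.0822
Total = €31192.4329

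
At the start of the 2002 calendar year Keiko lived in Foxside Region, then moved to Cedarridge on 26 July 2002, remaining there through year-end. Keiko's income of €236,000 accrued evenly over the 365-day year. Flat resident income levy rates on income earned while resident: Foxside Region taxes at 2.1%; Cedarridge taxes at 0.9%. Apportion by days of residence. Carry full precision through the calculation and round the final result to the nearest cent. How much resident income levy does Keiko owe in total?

Foxside Region, 1 January – 25 July 2002: 206 days → €236,000 × 2.1% × 206/365 = €2,797.0849
Cedarridge, 26 July – 31 December 2002: 159 days → €236,000 × 0.9% × 159/365 = €925.2493
Total = €3,722.3342

€3,722.33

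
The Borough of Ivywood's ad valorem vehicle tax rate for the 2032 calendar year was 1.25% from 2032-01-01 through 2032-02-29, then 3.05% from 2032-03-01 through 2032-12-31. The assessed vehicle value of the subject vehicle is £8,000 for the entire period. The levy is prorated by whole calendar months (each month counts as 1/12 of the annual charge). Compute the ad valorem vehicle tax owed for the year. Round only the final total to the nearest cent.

£220.00

2032-01-01 to 2032-02-29: 2 months at 1.25% → £8,000 × 1.25% × 2/12 = £16.6667
2032-03-01 to 2032-12-31: 10 months at 3.05% → £8,000 × 3.05% × 10/12 = £203.3333
Total = £220.0000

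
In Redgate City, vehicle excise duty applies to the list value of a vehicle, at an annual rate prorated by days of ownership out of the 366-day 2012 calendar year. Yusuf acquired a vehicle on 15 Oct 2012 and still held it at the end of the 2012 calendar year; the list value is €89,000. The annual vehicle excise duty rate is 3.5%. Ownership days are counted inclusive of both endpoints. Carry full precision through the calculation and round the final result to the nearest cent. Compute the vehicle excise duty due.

€663.85

Days held (15 Oct – 31 Dec 2012): 78 out of 366
Tax = €89,000 × 3.5% × 78/366 = €663.8525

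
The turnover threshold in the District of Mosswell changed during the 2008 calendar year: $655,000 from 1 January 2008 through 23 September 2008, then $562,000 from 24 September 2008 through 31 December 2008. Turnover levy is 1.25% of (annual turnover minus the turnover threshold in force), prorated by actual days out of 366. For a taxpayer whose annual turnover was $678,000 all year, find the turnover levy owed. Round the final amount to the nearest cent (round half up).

$601.95

1 January – 23 September 2008: 267 days, exemption $655,000 → ($678,000 − $655,000) × 1.25% × 267/366 = $209.7336
24 September – 31 December 2008: 99 days, exemption $562,000 → ($678,000 − $562,000) × 1.25% × 99/366 = $392.2131
Total = $601.9467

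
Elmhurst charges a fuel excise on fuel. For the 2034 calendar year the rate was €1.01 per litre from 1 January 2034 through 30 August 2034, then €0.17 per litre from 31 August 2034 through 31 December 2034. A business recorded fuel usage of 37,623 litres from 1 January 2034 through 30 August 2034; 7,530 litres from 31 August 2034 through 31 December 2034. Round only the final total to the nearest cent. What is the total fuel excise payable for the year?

€39,279.33

1 January – 30 August 2034: 37,623 litres at €1.01/litre → €37,999.23
31 August – 31 December 2034: 7,530 litres at €0.17/litre → €1,280.10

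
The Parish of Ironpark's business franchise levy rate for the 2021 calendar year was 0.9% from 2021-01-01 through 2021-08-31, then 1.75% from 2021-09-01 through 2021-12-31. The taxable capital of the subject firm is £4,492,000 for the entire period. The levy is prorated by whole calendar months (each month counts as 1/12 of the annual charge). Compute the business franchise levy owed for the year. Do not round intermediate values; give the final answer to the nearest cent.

2021-01-01 to 2021-08-31: 8 months at 0.9% → £4,492,000 × 0.9% × 8/12 = £26,952.0000
2021-09-01 to 2021-12-31: 4 months at 1.75% → £4,492,000 × 1.75% × 4/12 = £26,203.3333
Total = £53,155.3333

£53,155.33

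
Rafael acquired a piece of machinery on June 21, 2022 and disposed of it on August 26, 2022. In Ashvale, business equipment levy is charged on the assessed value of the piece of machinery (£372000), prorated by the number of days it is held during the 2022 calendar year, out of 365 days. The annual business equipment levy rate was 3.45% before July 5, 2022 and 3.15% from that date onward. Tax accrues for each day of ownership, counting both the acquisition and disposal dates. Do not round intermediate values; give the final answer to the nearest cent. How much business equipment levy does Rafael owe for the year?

£2193.78

June 21 – July 4, 2022: 14 days at 3.45% → £372000 × 3.45% × 14/365 = £492.2630
July 5 – August 26, 2022: 53 days at 3.15% → £372000 × 3.15% × 53/365 = £1701.5178
Total = £2193.7808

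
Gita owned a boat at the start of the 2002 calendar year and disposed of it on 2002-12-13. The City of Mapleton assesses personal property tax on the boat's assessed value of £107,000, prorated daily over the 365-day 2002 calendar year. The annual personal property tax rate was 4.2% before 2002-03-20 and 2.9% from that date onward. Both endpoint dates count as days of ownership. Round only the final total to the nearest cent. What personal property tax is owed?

2002-01-01 to 2002-03-19: 78 days at 4.2% → £107,000 × 4.2% × 78/365 = £960.3616
2002-03-20 to 2002-12-13: 269 days at 2.9% → £107,000 × 2.9% × 269/365 = £2,286.8685
Total = £3,247.2301

£3,247.23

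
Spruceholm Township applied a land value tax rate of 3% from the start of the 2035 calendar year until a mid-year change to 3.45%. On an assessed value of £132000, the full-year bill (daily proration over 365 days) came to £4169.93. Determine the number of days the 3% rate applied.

236 days

Let d = days at the first rate; then 365 − d days at the second rate.
£132000 × [3%·d + 3.45%·(365−d)] / 365 = £4169.93
Solving gives d = 236, so the new rate took effect on August 25, 2035.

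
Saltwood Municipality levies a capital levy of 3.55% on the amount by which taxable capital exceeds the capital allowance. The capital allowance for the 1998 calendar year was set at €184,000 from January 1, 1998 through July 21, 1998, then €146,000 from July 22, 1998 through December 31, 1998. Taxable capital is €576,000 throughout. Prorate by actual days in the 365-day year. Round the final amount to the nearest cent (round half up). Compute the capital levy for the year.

January 1 – July 21, 1998: 202 days, exemption €184,000 → (€576,000 − €184,000) × 3.55% × 202/365 = €7,701.4575
July 22 – December 31, 1998: 163 days, exemption €146,000 → (€576,000 − €146,000) × 3.55% × 163/365 = €6,816.9726
Total = €14,518.4301

€14,518.43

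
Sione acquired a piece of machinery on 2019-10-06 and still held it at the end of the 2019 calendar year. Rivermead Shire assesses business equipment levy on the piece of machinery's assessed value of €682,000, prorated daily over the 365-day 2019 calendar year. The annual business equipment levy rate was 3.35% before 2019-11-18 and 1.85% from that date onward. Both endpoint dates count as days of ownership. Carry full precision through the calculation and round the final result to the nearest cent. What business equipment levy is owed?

2019-10-06 to 2019-11-17: 43 days at 3.35% → €682,000 × 3.35% × 43/365 = €2,691.5644
2019-11-18 to 2019-12-31: 44 days at 1.85% → €682,000 × 1.85% × 44/365 = €1,520.9534
Total = €4,212.5178

€4,212.52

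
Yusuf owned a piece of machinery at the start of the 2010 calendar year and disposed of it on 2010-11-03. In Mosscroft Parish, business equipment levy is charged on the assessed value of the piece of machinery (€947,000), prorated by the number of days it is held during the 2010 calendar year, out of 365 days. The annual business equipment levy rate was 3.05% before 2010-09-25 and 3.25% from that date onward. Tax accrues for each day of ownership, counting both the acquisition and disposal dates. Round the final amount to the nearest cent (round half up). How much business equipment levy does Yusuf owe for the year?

2010-01-01 to 2010-09-24: 267 days at 3.05% → €947,000 × 3.05% × 267/365 = €21,128.4781
2010-09-25 to 2010-11-03: 40 days at 3.25% → €947,000 × 3.25% × 40/365 = €3,372.8767
Total = €24,501.3548

€24,501.35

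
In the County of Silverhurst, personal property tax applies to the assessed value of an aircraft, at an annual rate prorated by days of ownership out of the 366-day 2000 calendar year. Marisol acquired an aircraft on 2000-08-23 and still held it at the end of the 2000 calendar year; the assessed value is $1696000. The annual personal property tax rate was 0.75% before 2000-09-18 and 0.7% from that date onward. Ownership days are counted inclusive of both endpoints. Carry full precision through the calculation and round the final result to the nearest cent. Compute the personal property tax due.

$4309.51

2000-08-23 to 2000-09-17: 26 days at 0.75% → $1696000 × 0.75% × 26/366 = $903.6066
2000-09-18 to 2000-12-31: 105 days at 0.7% → $1696000 × 0.7% × 105/366 = $3405.9016
Total = $4309.5082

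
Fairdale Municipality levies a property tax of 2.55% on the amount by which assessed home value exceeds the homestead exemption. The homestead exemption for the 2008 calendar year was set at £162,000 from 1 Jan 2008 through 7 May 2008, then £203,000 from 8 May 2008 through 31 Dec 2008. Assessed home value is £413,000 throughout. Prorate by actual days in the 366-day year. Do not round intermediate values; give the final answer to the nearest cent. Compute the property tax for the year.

1 Jan – 7 May 2008: 128 days, exemption £162,000 → (£413,000 − £162,000) × 2.55% × 128/366 = £2,238.4262
8 May – 31 Dec 2008: 238 days, exemption £203,000 → (£413,000 − £203,000) × 2.55% × 238/366 = £3,482.2131
Total = £5,720.6393

£5,720.64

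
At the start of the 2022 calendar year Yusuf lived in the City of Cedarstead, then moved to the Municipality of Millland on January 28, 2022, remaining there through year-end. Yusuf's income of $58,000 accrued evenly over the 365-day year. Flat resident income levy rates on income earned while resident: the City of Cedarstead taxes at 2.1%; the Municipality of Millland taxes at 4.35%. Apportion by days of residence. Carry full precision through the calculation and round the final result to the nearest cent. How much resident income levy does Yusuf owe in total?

$2,426.47

The City of Cedarstead, January 1 – January 27, 2022: 27 days → $58,000 × 2.1% × 27/365 = $90.0986
The Municipality of Millland, January 28 – December 31, 2022: 338 days → $58,000 × 4.35% × 338/365 = $2,336.3671
Total = $2,426.4658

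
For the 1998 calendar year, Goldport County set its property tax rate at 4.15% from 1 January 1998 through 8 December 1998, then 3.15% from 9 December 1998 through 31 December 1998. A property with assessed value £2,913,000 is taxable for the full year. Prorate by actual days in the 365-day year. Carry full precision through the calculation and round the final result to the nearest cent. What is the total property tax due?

£119,053.91

1 January – 8 December 1998: 342 days at 4.15% → £2,913,000 × 4.15% × 342/365 = £113,271.8055
9 December – 31 December 1998: 23 days at 3.15% → £2,913,000 × 3.15% × 23/365 = £5,782.1055
Total = £119,053.9110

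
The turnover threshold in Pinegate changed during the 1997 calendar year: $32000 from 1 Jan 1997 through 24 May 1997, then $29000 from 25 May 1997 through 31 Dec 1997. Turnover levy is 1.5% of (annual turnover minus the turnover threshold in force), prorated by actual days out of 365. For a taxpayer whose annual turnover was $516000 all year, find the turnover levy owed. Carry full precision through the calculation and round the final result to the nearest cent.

$7287.25

1 Jan – 24 May 1997: 144 days, exemption $32000 → ($516000 − $32000) × 1.5% × 144/365 = $2864.2192
25 May – 31 Dec 1997: 221 days, exemption $29000 → ($516000 − $29000) × 1.5% × 221/365 = $4423.0274
Total = $7287.2466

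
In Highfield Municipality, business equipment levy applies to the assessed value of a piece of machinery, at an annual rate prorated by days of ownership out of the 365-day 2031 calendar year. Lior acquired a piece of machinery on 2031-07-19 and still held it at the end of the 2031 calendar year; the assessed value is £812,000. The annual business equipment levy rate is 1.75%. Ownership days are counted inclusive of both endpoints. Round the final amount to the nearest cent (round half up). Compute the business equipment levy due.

£6,462.63

Days held (2031-07-19 to 2031-12-31): 166 out of 365
Tax = £812,000 × 1.75% × 166/365 = £6,462.6301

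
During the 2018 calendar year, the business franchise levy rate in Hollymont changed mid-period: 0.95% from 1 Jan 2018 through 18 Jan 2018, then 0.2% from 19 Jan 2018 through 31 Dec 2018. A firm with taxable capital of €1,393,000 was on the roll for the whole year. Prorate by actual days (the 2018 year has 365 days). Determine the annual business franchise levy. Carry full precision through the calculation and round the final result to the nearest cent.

1 Jan – 18 Jan 2018: 18 days at 0.95% → €1,393,000 × 0.95% × 18/365 = €652.6110
19 Jan – 31 Dec 2018: 347 days at 0.2% → €1,393,000 × 0.2% × 347/365 = €2,648.6082
Total = €3,301.2192

€3,301.22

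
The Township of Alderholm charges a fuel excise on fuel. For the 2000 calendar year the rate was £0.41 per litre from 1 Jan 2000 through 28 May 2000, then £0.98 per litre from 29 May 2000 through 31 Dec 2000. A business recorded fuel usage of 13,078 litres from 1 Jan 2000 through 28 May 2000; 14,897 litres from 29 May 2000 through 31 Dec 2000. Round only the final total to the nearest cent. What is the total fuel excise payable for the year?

1 Jan – 28 May 2000: 13,078 litres at £0.41/litre → £5,361.98
29 May – 31 Dec 2000: 14,897 litres at £0.98/litre → £14,599.06

£19,961.04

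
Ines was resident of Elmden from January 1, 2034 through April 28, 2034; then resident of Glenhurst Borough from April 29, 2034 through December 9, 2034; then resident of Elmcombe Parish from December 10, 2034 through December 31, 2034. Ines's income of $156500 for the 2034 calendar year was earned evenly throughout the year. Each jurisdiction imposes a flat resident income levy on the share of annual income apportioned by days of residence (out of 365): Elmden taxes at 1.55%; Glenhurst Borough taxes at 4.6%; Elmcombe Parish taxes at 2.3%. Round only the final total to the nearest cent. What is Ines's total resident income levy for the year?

$5438.91

Elmden, January 1 – April 28, 2034: 118 days → $156500 × 1.55% × 118/365 = $784.2151
Glenhurst Borough, April 29 – December 9, 2034: 225 days → $156500 × 4.6% × 225/365 = $4437.7397
Elmcombe Parish, December 10 – December 31, 2034: 22 days → $156500 × 2.3% × 22/365 = $216.9562
Total = $5438.9110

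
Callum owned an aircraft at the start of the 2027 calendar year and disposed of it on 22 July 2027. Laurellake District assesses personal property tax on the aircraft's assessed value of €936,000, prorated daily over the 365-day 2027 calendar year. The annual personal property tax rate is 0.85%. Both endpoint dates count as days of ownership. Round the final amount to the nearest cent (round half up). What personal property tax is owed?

€4,424.84

Days held (1 January – 22 July 2027): 203 out of 365
Tax = €936,000 × 0.85% × 203/365 = €4,424.8438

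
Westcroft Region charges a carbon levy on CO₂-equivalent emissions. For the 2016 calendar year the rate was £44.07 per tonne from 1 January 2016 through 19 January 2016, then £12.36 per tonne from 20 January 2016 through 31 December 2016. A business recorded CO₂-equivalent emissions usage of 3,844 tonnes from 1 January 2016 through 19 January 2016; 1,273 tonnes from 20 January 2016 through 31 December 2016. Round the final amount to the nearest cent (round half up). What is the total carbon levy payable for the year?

£185,139.36

1 January – 19 January 2016: 3,844 tonnes at £44.07/tonne → £169,405.08
20 January – 31 December 2016: 1,273 tonnes at £12.36/tonne → £15,734.28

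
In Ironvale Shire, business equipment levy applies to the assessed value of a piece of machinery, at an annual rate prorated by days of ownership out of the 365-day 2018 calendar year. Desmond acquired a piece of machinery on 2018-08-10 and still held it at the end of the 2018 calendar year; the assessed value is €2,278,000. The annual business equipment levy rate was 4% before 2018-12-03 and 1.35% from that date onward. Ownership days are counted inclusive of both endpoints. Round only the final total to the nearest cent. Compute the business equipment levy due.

2018-08-10 to 2018-12-02: 115 days at 4% → €2,278,000 × 4% × 115/365 = €28,709.0411
2018-12-03 to 2018-12-31: 29 days at 1.35% → €2,278,000 × 1.35% × 29/365 = €2,443.3890
Total = €31,152.4301

€31,152.43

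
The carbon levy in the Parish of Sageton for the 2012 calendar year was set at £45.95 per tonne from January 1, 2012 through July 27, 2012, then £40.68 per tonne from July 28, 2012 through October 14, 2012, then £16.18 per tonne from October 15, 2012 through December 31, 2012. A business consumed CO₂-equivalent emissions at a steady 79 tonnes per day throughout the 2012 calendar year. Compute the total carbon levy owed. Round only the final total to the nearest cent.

January 1 – July 27, 2012: 209 days × 79 tonnes/day = 16,511 tonnes at £45.95/tonne → £758,680.45
July 28 – October 14, 2012: 79 days × 79 tonnes/day = 6,241 tonnes at £40.68/tonne → £253,883.88
October 15 – December 31, 2012: 78 days × 79 tonnes/day = 6,162 tonnes at £16.18/tonne → £99,701.16

£1,112,265.49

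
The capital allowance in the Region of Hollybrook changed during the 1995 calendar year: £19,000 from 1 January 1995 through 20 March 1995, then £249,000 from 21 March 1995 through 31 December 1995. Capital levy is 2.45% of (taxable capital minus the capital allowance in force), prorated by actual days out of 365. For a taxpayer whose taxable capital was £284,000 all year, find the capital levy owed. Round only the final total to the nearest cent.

£2,077.13

1 January – 20 March 1995: 79 days, exemption £19,000 → (£284,000 − £19,000) × 2.45% × 79/365 = £1,405.2260
21 March – 31 December 1995: 286 days, exemption £249,000 → (£284,000 − £249,000) × 2.45% × 286/365 = £671.9041
Total = £2,077.1301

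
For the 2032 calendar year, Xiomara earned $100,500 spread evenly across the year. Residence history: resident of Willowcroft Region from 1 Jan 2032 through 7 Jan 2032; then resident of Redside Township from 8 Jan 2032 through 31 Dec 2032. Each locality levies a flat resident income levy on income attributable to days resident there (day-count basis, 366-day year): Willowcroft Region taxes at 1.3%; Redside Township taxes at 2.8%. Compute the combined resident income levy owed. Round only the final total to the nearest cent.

$2,785.17

Willowcroft Region, 1 Jan – 7 Jan 2032: 7 days → $100,500 × 1.3% × 7/366 = $24.9877
Redside Township, 8 Jan – 31 Dec 2032: 359 days → $100,500 × 2.8% × 359/366 = $2,760.1803
Total = $2,785.1680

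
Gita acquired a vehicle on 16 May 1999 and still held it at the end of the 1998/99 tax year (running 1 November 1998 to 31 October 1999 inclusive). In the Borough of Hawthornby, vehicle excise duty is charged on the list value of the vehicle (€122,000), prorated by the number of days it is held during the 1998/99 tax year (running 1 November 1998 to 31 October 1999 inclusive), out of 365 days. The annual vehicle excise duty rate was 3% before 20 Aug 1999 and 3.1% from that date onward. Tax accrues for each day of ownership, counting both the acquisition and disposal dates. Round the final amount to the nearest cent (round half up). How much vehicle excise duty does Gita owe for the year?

16 May – 19 Aug 1999: 96 days at 3% → €122,000 × 3% × 96/365 = €962.6301
20 Aug – 31 Oct 1999: 73 days at 3.1% → €122,000 × 3.1% × 73/365 = €756.4000
Total = €1,719.0301

€1,719.03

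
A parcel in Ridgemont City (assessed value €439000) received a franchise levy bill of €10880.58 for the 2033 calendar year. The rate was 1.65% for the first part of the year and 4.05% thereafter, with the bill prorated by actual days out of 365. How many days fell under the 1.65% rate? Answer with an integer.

239 days

Let d = days at the first rate; then 365 − d days at the second rate.
€439000 × [1.65%·d + 4.05%·(365−d)] / 365 = €10880.58
Solving gives d = 239, so the new rate took effect on 28 August 2033.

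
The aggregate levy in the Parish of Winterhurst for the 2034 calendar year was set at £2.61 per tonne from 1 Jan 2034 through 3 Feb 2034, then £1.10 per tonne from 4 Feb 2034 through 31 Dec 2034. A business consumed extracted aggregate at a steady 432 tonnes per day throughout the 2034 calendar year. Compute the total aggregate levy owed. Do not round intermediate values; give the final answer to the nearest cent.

£195626.88

1 Jan – 3 Feb 2034: 34 days × 432 tonnes/day = 14,688 tonnes at £2.61/tonne → £38335.68
4 Feb – 31 Dec 2034: 331 days × 432 tonnes/day = 142,992 tonnes at £1.10/tonne → £157291.20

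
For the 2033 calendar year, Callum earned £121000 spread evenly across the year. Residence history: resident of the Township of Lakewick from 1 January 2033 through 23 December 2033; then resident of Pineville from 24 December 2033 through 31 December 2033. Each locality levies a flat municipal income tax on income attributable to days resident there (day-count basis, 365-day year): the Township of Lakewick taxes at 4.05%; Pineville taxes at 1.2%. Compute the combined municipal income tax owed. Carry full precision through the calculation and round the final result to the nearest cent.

The Township of Lakewick, 1 January – 23 December 2033: 357 days → £121000 × 4.05% × 357/365 = £4793.0918
Pineville, 24 December – 31 December 2033: 8 days → £121000 × 1.2% × 8/365 = £31.8247
Total = £4824.9164

£4824.92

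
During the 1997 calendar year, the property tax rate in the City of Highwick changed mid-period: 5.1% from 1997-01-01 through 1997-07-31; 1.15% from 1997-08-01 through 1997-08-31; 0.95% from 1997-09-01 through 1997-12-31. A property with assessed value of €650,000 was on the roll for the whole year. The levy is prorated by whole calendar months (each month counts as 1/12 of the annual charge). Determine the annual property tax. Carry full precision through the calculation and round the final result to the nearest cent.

1997-01-01 to 1997-07-31: 7 months at 5.1% → €650,000 × 5.1% × 7/12 = €19,337.5000
1997-08-01 to 1997-08-31: 1 month at 1.15% → €650,000 × 1.15% × 1/12 = €622.9167
1997-09-01 to 1997-12-31: 4 months at 0.95% → €650,000 × 0.95% × 4/12 = €2,058.3333
Total = €22,018.7500

€22,018.75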